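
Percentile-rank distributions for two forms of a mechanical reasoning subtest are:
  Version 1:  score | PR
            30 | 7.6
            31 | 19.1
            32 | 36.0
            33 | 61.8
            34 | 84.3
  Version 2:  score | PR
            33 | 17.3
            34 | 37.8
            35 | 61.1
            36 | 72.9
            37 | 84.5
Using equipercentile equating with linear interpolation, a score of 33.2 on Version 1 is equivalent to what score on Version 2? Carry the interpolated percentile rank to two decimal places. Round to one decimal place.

35.4

PR of 33.2 on Version 1: 61.8 + (33.2 − 33)/(34 − 33) × (84.3 − 61.8) = 66.30
On Version 2, PR 66.30 falls between score 35 (PR 61.1) and 36 (PR 72.9).
Interpolate: 35 + (66.30 − 61.1)/(72.9 − 61.1) × (36 − 35) = 35.4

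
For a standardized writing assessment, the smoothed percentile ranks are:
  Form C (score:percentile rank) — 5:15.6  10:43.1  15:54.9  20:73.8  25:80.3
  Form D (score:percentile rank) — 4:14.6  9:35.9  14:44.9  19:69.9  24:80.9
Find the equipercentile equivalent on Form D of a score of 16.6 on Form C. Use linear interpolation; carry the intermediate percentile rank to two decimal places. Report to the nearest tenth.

17.2

PR of 16.6 on Form C: 54.9 + (16.6 − 15)/(20 − 15) × (73.8 − 54.9) = 60.95
On Form D, PR 60.95 falls between score 14 (PR 44.9) and 19 (PR 69.9).
Interpolate: 14 + (60.95 − 44.9)/(69.9 − 44.9) × (19 − 14) = 17.2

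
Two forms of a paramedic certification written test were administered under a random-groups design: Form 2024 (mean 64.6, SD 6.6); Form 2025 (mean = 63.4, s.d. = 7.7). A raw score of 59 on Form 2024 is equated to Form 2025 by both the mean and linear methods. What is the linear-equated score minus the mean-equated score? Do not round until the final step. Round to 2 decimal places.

-0.93

Mean-equated: 59 + (63.4 − 64.6) = 57.80
Linear-equated: (7.7/6.6)(59 − 64.6) + 63.4 = 56.867
Difference = 56.867 − 57.80 = -0.93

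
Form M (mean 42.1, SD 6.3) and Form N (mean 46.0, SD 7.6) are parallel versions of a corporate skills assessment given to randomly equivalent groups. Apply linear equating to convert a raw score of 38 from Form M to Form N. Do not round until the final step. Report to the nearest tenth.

Linear equating: y = (SD_Y/SD_X)(x − M_X) + M_Y
y = (7.6/6.3)(38 − 42.1) + 46.0
y = 1.206349 × -4.1 + 46.0 = -4.9460 + 46.0 = 41.1

41.1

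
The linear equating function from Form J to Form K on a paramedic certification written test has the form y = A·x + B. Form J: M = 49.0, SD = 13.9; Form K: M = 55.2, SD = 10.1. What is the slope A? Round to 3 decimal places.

0.727

A = SD_Y / SD_X = 10.1 / 13.9 = 0.727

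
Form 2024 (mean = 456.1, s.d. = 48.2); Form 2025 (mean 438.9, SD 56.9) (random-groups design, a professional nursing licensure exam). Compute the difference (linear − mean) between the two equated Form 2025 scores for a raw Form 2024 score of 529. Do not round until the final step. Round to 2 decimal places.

13.16

Mean-equated: 529 + (438.9 − 456.1) = 511.80
Linear-equated: (56.9/48.2)(529 − 456.1) + 438.9 = 524.958
Difference = 524.958 − 511.80 = 13.16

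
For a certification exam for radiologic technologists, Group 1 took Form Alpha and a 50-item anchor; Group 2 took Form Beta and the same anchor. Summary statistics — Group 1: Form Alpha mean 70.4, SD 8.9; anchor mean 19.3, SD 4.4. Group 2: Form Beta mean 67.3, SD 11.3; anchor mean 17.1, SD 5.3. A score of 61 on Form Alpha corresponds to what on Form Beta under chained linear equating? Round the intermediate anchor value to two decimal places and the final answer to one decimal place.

Form Alpha → anchor (Group 1): v = (4.4/8.9)(61 − 70.4) + 19.3 = 14.65
anchor → Form Beta (Group 2): y = (11.3/5.3)(14.65 − 17.1) + 67.3 = 62.1

62.1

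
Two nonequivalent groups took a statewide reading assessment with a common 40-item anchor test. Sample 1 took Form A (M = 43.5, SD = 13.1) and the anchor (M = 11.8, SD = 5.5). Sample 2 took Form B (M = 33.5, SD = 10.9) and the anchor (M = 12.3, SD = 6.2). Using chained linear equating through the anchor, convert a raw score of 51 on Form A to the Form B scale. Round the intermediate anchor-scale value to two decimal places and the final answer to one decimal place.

Form A → anchor (Sample 1): v = (5.5/13.1)(51 − 43.5) + 11.8 = 14.95
anchor → Form B (Sample 2): y = (10.9/6.2)(14.95 − 12.3) + 33.5 = 38.2

38.2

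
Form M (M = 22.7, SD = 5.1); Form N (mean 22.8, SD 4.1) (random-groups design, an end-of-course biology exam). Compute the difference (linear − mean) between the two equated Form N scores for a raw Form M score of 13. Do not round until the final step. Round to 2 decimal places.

Mean-equated: 13 + (22.8 − 22.7) = 13.10
Linear-equated: (4.1/5.1)(13 − 22.7) + 22.8 = 15.002
Difference = 15.002 − 13.10 = 1.90

1.90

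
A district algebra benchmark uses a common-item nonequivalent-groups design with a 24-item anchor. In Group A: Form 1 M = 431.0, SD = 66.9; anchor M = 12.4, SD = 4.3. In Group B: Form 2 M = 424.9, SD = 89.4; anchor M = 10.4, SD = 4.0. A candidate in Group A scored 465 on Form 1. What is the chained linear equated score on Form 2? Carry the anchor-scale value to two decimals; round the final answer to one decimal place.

518.5

Form 1 → anchor (Group A): v = (4.3/66.9)(465 − 431.0) + 12.4 = 14.59
anchor → Form 2 (Group B): y = (89.4/4.0)(14.59 − 10.4) + 424.9 = 518.5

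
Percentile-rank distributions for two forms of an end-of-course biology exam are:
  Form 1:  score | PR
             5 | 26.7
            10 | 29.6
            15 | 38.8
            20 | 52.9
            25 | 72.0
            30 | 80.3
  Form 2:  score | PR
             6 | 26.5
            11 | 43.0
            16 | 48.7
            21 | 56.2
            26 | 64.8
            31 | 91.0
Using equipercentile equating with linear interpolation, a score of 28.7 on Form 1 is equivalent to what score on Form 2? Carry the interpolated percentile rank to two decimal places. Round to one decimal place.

PR of 28.7 on Form 1: 72.0 + (28.7 − 25)/(30 − 25) × (80.3 − 72.0) = 78.14
On Form 2, PR 78.14 falls between score 26 (PR 64.8) and 31 (PR 91.0).
Interpolate: 26 + (78.14 − 64.8)/(91.0 − 64.8) × (31 − 26) = 28.5

28.5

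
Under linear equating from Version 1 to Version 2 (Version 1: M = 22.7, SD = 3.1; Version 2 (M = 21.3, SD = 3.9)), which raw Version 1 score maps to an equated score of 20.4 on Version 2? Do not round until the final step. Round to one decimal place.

Invert y = (SD_Y/SD_X)(x − M_X) + M_Y:
x = (SD_X/SD_Y)(y − M_Y) + M_X = (3.1/3.9)(20.4 − 21.3) + 22.7
x = 0.794872 × -0.900 + 22.7 = 22.0

22.0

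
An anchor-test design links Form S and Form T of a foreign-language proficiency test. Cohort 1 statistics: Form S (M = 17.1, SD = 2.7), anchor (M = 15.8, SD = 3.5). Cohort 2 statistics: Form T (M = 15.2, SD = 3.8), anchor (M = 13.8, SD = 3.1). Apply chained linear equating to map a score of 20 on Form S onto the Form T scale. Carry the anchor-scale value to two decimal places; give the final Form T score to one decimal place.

22.3

Form S → anchor (Cohort 1): v = (3.5/2.7)(20 − 17.1) + 15.8 = 19.56
anchor → Form T (Cohort 2): y = (3.8/3.1)(19.56 − 13.8) + 15.2 = 22.3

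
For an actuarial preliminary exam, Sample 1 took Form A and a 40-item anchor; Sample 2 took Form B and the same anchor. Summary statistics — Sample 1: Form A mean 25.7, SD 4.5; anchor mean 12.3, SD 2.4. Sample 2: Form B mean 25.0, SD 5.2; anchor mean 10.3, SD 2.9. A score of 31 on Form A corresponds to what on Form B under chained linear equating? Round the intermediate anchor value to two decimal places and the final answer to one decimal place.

Form A → anchor (Sample 1): v = (2.4/4.5)(31 − 25.7) + 12.3 = 15.13
anchor → Form B (Sample 2): y = (5.2/2.9)(15.13 − 10.3) + 25.0 = 33.7

33.7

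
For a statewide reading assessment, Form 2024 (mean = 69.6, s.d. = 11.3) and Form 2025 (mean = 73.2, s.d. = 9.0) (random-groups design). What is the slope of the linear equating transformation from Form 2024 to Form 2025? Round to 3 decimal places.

0.796

A = SD_Y / SD_X = 9.0 / 11.3 = 0.796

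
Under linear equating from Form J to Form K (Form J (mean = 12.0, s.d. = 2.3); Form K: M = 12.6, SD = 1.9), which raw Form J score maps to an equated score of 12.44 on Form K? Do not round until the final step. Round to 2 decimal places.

11.81

Invert y = (SD_Y/SD_X)(x − M_X) + M_Y:
x = (SD_X/SD_Y)(y − M_Y) + M_X = (2.3/1.9)(12.44 − 12.6) + 12.0
x = 1.210526 × -0.160 + 12.0 = 11.81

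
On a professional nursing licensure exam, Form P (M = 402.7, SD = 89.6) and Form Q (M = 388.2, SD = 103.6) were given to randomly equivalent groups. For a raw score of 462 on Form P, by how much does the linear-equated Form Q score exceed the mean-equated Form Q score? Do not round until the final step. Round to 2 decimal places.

9.27

Mean-equated: 462 + (388.2 − 402.7) = 447.50
Linear-equated: (103.6/89.6)(462 − 402.7) + 388.2 = 456.766
Difference = 456.766 − 447.50 = 9.27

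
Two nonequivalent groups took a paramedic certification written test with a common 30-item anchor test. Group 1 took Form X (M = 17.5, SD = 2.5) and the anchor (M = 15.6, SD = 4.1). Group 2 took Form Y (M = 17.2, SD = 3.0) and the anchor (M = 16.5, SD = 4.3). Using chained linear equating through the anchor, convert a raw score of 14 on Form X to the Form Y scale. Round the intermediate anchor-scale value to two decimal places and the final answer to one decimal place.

Form X → anchor (Group 1): v = (4.1/2.5)(14 − 17.5) + 15.6 = 9.86
anchor → Form Y (Group 2): y = (3.0/4.3)(9.86 − 16.5) + 17.2 = 12.6

12.6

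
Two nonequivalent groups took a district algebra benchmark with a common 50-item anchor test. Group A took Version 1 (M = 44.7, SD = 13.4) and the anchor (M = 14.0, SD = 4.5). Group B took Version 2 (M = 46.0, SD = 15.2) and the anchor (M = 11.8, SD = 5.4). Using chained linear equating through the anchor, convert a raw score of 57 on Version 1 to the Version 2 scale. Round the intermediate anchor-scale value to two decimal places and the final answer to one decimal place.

Version 1 → anchor (Group A): v = (4.5/13.4)(57 − 44.7) + 14.0 = 18.13
anchor → Version 2 (Group B): y = (15.2/5.4)(18.13 − 11.8) + 46.0 = 63.8

63.8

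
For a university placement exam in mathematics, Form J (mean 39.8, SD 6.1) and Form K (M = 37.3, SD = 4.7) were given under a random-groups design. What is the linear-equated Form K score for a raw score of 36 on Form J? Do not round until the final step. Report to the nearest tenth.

34.4

Linear equating: y = (SD_Y/SD_X)(x − M_X) + M_Y
y = (4.7/6.1)(36 − 39.8) + 37.3
y = 0.770492 × -3.8 + 37.3 = -2.9279 + 37.3 = 34.4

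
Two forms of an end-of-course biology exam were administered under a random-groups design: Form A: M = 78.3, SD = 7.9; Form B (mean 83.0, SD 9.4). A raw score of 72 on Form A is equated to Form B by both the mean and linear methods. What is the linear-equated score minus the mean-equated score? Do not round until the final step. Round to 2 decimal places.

Mean-equated: 72 + (83.0 − 78.3) = 76.70
Linear-equated: (9.4/7.9)(72 − 78.3) + 83.0 = 75.504
Difference = 75.504 − 76.70 = -1.20

-1.20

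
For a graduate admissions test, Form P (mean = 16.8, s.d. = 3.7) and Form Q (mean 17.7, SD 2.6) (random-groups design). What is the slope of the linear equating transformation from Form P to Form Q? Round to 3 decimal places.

A = SD_Y / SD_X = 2.6 / 3.7 = 0.703

0.703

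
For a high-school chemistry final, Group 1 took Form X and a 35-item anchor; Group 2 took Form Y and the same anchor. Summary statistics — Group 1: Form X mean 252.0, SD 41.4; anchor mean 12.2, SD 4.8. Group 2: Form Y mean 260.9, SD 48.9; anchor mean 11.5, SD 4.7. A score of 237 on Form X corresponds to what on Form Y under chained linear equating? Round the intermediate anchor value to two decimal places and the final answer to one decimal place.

Form X → anchor (Group 1): v = (4.8/41.4)(237 − 252.0) + 12.2 = 10.46
anchor → Form Y (Group 2): y = (48.9/4.7)(10.46 − 11.5) + 260.9 = 250.1

250.1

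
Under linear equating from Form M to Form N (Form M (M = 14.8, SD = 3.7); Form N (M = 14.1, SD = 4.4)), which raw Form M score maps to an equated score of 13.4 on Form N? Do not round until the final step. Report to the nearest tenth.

14.2

Invert y = (SD_Y/SD_X)(x − M_X) + M_Y:
x = (SD_X/SD_Y)(y − M_Y) + M_X = (3.7/4.4)(13.4 − 14.1) + 14.8
x = 0.840909 × -0.700 + 14.8 = 14.2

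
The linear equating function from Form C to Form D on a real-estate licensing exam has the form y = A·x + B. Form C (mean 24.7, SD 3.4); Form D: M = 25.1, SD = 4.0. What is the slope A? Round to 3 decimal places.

A = SD_Y / SD_X = 4.0 / 3.4 = 1.176

1.176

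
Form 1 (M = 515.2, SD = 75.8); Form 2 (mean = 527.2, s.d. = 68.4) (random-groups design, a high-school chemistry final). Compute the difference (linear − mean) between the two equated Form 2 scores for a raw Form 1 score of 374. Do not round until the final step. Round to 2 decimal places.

Mean-equated: 374 + (527.2 − 515.2) = 386.00
Linear-equated: (68.4/75.8)(374 − 515.2) + 527.2 = 399.785
Difference = 399.785 − 386.00 = 13.78

13.78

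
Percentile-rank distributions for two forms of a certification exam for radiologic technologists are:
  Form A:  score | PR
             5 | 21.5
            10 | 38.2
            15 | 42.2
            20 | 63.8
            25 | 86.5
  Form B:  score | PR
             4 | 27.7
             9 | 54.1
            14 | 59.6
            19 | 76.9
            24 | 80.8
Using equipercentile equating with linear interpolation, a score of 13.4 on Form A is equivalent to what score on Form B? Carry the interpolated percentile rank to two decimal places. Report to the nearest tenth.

PR of 13.4 on Form A: 38.2 + (13.4 − 10)/(15 − 10) × (42.2 − 38.2) = 40.92
On Form B, PR 40.92 falls between score 4 (PR 27.7) and 9 (PR 54.1).
Interpolate: 4 + (40.92 − 27.7)/(54.1 − 27.7) × (9 − 4) = 6.5

6.5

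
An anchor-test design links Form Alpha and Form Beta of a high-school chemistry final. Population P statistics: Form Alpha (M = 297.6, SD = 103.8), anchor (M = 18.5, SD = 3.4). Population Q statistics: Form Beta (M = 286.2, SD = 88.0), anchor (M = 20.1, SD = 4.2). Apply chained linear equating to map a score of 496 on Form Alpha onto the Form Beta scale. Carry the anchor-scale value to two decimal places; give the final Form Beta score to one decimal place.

Form Alpha → anchor (Population P): v = (3.4/103.8)(496 − 297.6) + 18.5 = 25.00
anchor → Form Beta (Population Q): y = (88.0/4.2)(25.00 − 20.1) + 286.2 = 388.9

388.9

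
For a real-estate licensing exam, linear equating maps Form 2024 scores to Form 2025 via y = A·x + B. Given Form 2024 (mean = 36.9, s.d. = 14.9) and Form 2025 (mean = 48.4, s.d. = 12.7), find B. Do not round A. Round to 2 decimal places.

A = SD_Y / SD_X = 12.7 / 14.9 = 0.852349
B = M_Y − A·M_X = 48.4 − 0.852349 × 36.9 = 16.95

16.95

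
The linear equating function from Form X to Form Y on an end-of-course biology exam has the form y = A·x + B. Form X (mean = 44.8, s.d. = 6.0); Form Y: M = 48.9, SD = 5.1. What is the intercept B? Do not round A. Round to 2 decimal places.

A = SD_Y / SD_X = 5.1 / 6.0 = 0.850000
B = M_Y − A·M_X = 48.9 − 0.850000 × 44.8 = 10.82

10.82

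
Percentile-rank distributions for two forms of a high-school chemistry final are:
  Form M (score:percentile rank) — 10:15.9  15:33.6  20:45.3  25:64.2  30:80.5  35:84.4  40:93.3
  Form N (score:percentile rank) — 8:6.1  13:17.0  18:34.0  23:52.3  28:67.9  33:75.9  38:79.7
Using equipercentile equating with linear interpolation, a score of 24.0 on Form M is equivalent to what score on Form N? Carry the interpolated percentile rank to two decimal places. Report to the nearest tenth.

25.6

PR of 24.0 on Form M: 45.3 + (24.0 − 20)/(25 − 20) × (64.2 − 45.3) = 60.42
On Form N, PR 60.42 falls between score 23 (PR 52.3) and 28 (PR 67.9).
Interpolate: 23 + (60.42 − 52.3)/(67.9 − 52.3) × (28 − 23) = 25.6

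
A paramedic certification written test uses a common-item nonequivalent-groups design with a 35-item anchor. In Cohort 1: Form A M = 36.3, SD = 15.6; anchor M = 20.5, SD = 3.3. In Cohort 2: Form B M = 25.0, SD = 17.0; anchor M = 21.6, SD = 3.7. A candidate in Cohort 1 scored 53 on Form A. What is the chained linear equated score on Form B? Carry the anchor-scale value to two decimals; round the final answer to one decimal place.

36.2

Form A → anchor (Cohort 1): v = (3.3/15.6)(53 − 36.3) + 20.5 = 24.03
anchor → Form B (Cohort 2): y = (17.0/3.7)(24.03 − 21.6) + 25.0 = 36.2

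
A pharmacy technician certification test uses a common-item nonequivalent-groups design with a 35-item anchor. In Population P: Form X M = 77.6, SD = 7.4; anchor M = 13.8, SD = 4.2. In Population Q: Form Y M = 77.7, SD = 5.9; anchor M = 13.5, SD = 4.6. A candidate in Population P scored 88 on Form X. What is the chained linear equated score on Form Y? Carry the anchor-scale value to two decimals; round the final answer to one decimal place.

Form X → anchor (Population P): v = (4.2/7.4)(88 − 77.6) + 13.8 = 19.70
anchor → Form Y (Population Q): y = (5.9/4.6)(19.70 − 13.5) + 77.7 = 85.7

85.7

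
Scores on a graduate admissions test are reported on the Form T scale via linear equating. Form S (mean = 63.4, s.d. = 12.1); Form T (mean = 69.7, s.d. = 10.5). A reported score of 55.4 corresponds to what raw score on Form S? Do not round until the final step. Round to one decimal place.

46.9

Invert y = (SD_Y/SD_X)(x − M_X) + M_Y:
x = (SD_X/SD_Y)(y − M_Y) + M_X = (12.1/10.5)(55.4 − 69.7) + 63.4
x = 1.152381 × -14.300 + 63.4 = 46.9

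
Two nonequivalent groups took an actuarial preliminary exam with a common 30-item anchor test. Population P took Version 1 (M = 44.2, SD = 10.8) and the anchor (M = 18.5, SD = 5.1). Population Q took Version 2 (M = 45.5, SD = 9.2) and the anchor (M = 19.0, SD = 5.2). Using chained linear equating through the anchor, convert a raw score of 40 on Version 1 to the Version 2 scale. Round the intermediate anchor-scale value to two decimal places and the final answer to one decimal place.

Version 1 → anchor (Population P): v = (5.1/10.8)(40 − 44.2) + 18.5 = 16.52
anchor → Version 2 (Population Q): y = (9.2/5.2)(16.52 − 19.0) + 45.5 = 41.1

41.1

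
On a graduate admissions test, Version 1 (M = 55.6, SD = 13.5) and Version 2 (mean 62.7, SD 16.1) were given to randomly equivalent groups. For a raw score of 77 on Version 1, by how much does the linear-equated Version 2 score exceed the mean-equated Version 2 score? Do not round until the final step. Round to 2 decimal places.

Mean-equated: 77 + (62.7 − 55.6) = 84.10
Linear-equated: (16.1/13.5)(77 − 55.6) + 62.7 = 88.221
Difference = 88.221 − 84.10 = 4.12

4.12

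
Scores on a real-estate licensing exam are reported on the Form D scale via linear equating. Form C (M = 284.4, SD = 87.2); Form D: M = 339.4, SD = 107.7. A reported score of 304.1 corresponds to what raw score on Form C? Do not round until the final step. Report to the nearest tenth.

255.8

Invert y = (SD_Y/SD_X)(x − M_X) + M_Y:
x = (SD_X/SD_Y)(y − M_Y) + M_X = (87.2/107.7)(304.1 − 339.4) + 284.4
x = 0.809656 × -35.300 + 284.4 = 255.8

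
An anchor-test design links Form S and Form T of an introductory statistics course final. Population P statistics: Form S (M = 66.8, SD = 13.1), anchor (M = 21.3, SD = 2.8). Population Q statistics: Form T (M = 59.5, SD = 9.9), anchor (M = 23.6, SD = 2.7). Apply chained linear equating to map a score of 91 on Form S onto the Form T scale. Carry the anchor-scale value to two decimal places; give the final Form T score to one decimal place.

70.0

Form S → anchor (Population P): v = (2.8/13.1)(91 − 66.8) + 21.3 = 26.47
anchor → Form T (Population Q): y = (9.9/2.7)(26.47 − 23.6) + 59.5 = 70.0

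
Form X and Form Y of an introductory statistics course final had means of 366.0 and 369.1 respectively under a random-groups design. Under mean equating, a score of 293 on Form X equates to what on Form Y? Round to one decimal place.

Mean equating: y = x + (M_Y − M_X) = 293 + (369.1 − 366.0) = 296.1

296.1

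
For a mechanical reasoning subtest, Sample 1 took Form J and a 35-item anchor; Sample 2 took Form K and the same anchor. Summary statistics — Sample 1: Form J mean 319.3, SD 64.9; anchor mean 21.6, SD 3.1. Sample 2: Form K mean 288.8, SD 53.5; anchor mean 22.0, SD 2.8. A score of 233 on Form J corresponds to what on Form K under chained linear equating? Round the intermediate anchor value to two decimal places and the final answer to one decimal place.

Form J → anchor (Sample 1): v = (3.1/64.9)(233 − 319.3) + 21.6 = 17.48
anchor → Form K (Sample 2): y = (53.5/2.8)(17.48 − 22.0) + 288.8 = 202.4

202.4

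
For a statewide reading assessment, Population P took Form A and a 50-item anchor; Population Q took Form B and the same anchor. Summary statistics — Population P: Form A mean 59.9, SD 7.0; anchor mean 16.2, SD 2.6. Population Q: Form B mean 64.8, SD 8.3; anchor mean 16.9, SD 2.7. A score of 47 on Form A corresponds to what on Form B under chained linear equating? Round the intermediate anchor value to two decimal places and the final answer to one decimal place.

Form A → anchor (Population P): v = (2.6/7.0)(47 − 59.9) + 16.2 = 11.41
anchor → Form B (Population Q): y = (8.3/2.7)(11.41 − 16.9) + 64.8 = 47.9

47.9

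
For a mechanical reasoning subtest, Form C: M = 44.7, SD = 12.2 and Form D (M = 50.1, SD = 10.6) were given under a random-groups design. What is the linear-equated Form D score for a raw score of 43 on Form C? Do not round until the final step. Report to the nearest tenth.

Linear equating: y = (SD_Y/SD_X)(x − M_X) + M_Y
y = (10.6/12.2)(43 − 44.7) + 50.1
y = 0.868852 × -1.7 + 50.1 = -1.4770 + 50.1 = 48.6

48.6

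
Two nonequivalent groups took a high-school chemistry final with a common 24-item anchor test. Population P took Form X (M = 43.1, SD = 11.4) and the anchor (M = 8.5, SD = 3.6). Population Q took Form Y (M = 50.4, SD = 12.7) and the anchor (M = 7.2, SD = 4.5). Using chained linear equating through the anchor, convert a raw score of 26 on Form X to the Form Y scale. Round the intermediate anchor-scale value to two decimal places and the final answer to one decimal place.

Form X → anchor (Population P): v = (3.6/11.4)(26 − 43.1) + 8.5 = 3.10
anchor → Form Y (Population Q): y = (12.7/4.5)(3.10 − 7.2) + 50.4 = 38.8

38.8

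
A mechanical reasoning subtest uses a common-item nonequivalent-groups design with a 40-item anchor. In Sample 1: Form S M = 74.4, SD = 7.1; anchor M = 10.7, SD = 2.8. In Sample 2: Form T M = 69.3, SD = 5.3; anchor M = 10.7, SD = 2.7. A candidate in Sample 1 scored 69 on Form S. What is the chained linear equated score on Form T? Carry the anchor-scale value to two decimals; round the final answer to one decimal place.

Form S → anchor (Sample 1): v = (2.8/7.1)(69 − 74.4) + 10.7 = 8.57
anchor → Form T (Sample 2): y = (5.3/2.7)(8.57 − 10.7) + 69.3 = 65.1

65.1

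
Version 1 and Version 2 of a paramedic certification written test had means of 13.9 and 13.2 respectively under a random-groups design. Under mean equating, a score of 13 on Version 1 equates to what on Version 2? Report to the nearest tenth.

12.3

Mean equating: y = x + (M_Y − M_X) = 13 + (13.2 − 13.9) = 12.3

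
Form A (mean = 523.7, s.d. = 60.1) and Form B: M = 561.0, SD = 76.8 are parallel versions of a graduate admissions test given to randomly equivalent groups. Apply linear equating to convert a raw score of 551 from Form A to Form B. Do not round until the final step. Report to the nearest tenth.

Linear equating: y = (SD_Y/SD_X)(x − M_X) + M_Y
y = (76.8/60.1)(551 − 523.7) + 561.0
y = 1.277870 × 27.3 + 561.0 = 34.8859 + 561.0 = 595.9

595.9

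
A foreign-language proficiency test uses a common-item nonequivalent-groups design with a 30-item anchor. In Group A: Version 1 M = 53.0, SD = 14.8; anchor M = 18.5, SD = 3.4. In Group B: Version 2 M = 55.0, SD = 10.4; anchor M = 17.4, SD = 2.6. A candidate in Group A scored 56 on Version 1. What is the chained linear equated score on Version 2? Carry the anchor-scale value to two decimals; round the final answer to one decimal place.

62.2

Version 1 → anchor (Group A): v = (3.4/14.8)(56 − 53.0) + 18.5 = 19.19
anchor → Version 2 (Group B): y = (10.4/2.6)(19.19 − 17.4) + 55.0 = 62.2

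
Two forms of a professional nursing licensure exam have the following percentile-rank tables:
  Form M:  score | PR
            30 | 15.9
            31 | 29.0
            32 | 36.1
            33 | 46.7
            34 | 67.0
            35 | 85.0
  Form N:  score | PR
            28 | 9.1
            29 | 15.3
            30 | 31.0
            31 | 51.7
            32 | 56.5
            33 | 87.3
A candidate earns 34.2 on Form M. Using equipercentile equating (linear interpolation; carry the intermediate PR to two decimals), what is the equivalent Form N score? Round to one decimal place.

PR of 34.2 on Form M: 67.0 + (34.2 − 34)/(35 − 34) × (85.0 − 67.0) = 70.60
On Form N, PR 70.60 falls between score 32 (PR 56.5) and 33 (PR 87.3).
Interpolate: 32 + (70.60 − 56.5)/(87.3 − 56.5) × (33 − 32) = 32.5

32.5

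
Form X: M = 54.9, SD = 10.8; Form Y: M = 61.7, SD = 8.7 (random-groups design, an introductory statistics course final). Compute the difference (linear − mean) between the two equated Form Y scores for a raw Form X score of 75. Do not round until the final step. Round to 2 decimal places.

Mean-equated: 75 + (61.7 − 54.9) = 81.80
Linear-equated: (8.7/10.8)(75 − 54.9) + 61.7 = 77.892
Difference = 77.892 − 81.80 = -3.91

-3.91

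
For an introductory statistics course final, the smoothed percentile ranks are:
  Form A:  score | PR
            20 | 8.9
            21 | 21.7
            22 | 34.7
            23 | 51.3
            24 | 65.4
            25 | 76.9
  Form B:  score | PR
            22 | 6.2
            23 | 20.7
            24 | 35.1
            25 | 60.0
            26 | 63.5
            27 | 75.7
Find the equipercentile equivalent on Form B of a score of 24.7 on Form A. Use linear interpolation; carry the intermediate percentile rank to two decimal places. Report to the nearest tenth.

26.8

PR of 24.7 on Form A: 65.4 + (24.7 − 24)/(25 − 24) × (76.9 − 65.4) = 73.45
On Form B, PR 73.45 falls between score 26 (PR 63.5) and 27 (PR 75.7).
Interpolate: 26 + (73.45 − 63.5)/(75.7 − 63.5) × (27 − 26) = 26.8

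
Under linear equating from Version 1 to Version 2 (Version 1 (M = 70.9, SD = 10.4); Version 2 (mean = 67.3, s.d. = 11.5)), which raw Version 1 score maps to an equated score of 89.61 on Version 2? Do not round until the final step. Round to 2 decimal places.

91.08

Invert y = (SD_Y/SD_X)(x − M_X) + M_Y:
x = (SD_X/SD_Y)(y − M_Y) + M_X = (10.4/11.5)(89.61 − 67.3) + 70.9
x = 0.904348 × 22.310 + 70.9 = 91.08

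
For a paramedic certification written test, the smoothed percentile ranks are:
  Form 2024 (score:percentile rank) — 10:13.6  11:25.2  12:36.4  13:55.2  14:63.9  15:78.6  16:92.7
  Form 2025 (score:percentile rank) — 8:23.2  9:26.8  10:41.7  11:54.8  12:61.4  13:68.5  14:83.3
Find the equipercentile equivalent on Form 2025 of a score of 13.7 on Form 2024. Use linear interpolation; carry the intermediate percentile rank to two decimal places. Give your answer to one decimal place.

12.0

PR of 13.7 on Form 2024: 55.2 + (13.7 − 13)/(14 − 13) × (63.9 − 55.2) = 61.29
On Form 2025, PR 61.29 falls between score 11 (PR 54.8) and 12 (PR 61.4).
Interpolate: 11 + (61.29 − 54.8)/(61.4 − 54.8) × (12 − 11) = 12.0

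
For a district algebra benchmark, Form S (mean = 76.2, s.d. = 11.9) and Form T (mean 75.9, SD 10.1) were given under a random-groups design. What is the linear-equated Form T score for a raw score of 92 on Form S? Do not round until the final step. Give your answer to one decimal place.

89.3

Linear equating: y = (SD_Y/SD_X)(x − M_X) + M_Y
y = (10.1/11.9)(92 − 76.2) + 75.9
y = 0.848739 × 15.8 + 75.9 = 13.4101 + 75.9 = 89.3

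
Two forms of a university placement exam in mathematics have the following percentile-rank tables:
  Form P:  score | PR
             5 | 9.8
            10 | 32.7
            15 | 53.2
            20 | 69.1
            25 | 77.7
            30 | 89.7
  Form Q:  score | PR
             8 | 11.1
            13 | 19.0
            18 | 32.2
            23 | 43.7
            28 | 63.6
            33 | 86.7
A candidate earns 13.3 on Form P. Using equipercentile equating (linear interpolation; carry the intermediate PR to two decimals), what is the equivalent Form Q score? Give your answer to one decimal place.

23.6

PR of 13.3 on Form P: 32.7 + (13.3 − 10)/(15 − 10) × (53.2 − 32.7) = 46.23
On Form Q, PR 46.23 falls between score 23 (PR 43.7) and 28 (PR 63.6).
Interpolate: 23 + (46.23 − 43.7)/(63.6 − 43.7) × (28 − 23) = 23.6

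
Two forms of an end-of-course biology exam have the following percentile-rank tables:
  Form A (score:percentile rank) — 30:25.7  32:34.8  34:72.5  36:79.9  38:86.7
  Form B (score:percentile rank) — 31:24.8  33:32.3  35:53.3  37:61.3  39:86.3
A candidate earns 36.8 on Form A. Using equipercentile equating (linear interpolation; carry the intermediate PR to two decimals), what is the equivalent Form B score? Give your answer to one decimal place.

PR of 36.8 on Form A: 79.9 + (36.8 − 36)/(38 − 36) × (86.7 − 79.9) = 82.62
On Form B, PR 82.62 falls between score 37 (PR 61.3) and 39 (PR 86.3).
Interpolate: 37 + (82.62 − 61.3)/(86.3 − 61.3) × (39 − 37) = 38.7

38.7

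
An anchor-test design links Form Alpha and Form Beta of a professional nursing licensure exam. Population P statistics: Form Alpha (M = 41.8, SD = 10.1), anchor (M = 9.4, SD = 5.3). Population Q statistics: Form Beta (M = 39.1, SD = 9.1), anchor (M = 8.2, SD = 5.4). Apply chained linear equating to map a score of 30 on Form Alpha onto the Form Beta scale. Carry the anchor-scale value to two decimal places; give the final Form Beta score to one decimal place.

30.7

Form Alpha → anchor (Population P): v = (5.3/10.1)(30 − 41.8) + 9.4 = 3.21
anchor → Form Beta (Population Q): y = (9.1/5.4)(3.21 − 8.2) + 39.1 = 30.7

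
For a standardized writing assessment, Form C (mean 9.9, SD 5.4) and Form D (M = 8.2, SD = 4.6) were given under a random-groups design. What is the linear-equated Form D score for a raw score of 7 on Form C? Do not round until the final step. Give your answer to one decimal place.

5.7

Linear equating: y = (SD_Y/SD_X)(x − M_X) + M_Y
y = (4.6/5.4)(7 − 9.9) + 8.2
y = 0.851852 × -2.9 + 8.2 = -2.4704 + 8.2 = 5.7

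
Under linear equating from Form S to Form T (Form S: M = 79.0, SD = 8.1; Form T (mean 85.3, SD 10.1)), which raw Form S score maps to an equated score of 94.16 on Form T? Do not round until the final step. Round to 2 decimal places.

Invert y = (SD_Y/SD_X)(x − M_X) + M_Y:
x = (SD_X/SD_Y)(y − M_Y) + M_X = (8.1/10.1)(94.16 − 85.3) + 79.0
x = 0.801980 × 8.860 + 79.0 = 86.11

86.11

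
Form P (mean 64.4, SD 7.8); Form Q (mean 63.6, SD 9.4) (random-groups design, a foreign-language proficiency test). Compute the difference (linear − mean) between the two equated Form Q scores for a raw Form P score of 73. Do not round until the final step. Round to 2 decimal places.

Mean-equated: 73 + (63.6 − 64.4) = 72.20
Linear-equated: (9.4/7.8)(73 − 64.4) + 63.6 = 73.964
Difference = 73.964 − 72.20 = 1.76

1.76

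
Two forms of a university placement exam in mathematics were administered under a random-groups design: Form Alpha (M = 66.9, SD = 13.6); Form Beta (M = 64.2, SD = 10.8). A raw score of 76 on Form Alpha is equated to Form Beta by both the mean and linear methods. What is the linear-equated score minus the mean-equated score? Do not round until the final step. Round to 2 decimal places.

Mean-equated: 76 + (64.2 − 66.9) = 73.30
Linear-equated: (10.8/13.6)(76 − 66.9) + 64.2 = 71.426
Difference = 71.426 − 73.30 = -1.87

-1.87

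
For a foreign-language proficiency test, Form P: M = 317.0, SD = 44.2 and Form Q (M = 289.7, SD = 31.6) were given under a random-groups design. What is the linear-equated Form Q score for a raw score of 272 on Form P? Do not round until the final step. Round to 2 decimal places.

Linear equating: y = (SD_Y/SD_X)(x − M_X) + M_Y
y = (31.6/44.2)(272 − 317.0) + 289.7
y = 0.714932 × -45.0 + 289.7 = -32.1719 + 289.7 = 257.53

257.53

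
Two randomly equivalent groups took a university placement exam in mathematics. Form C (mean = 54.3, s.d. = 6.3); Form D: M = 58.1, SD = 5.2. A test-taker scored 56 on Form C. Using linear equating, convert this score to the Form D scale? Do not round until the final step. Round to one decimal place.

Linear equating: y = (SD_Y/SD_X)(x − M_X) + M_Y
y = (5.2/6.3)(56 − 54.3) + 58.1
y = 0.825397 × 1.7 + 58.1 = 1.4032 + 58.1 = 59.5

59.5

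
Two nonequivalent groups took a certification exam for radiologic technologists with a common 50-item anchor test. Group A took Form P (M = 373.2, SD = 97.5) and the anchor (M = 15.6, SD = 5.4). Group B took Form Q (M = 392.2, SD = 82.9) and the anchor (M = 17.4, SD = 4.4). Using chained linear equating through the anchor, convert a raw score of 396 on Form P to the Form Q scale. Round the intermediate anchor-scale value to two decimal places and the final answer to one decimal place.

382.0

Form P → anchor (Group A): v = (5.4/97.5)(396 − 373.2) + 15.6 = 16.86
anchor → Form Q (Group B): y = (82.9/4.4)(16.86 − 17.4) + 392.2 = 382.0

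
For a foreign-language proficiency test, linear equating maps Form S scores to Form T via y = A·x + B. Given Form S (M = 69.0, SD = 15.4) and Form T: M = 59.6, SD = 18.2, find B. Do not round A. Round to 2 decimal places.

A = SD_Y / SD_X = 18.2 / 15.4 = 1.181818
B = M_Y − A·M_X = 59.6 − 1.181818 × 69.0 = -21.95

-21.95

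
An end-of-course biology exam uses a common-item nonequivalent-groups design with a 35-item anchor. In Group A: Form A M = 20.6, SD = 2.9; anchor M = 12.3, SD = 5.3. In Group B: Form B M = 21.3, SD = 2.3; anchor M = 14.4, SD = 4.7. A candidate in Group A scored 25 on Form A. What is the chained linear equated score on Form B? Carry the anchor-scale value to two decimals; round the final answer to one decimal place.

Form A → anchor (Group A): v = (5.3/2.9)(25 − 20.6) + 12.3 = 20.34
anchor → Form B (Group B): y = (2.3/4.7)(20.34 − 14.4) + 21.3 = 24.2

24.2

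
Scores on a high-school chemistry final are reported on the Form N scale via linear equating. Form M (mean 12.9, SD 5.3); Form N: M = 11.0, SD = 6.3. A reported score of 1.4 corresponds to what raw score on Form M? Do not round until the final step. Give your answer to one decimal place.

4.8

Invert y = (SD_Y/SD_X)(x − M_X) + M_Y:
x = (SD_X/SD_Y)(y − M_Y) + M_X = (5.3/6.3)(1.4 − 11.0) + 12.9
x = 0.841270 × -9.600 + 12.9 = 4.8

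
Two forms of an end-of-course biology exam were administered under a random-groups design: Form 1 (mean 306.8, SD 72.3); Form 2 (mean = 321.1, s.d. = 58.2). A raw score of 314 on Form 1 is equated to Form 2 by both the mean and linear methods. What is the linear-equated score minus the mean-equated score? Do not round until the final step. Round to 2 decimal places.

-1.40

Mean-equated: 314 + (321.1 − 306.8) = 328.30
Linear-equated: (58.2/72.3)(314 − 306.8) + 321.1 = 326.896
Difference = 326.896 − 328.30 = -1.40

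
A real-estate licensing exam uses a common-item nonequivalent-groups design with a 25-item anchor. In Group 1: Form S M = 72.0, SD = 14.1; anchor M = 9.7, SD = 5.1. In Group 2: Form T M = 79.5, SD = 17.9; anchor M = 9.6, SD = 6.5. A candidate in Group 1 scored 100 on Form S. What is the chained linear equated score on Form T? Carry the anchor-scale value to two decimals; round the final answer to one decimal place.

Form S → anchor (Group 1): v = (5.1/14.1)(100 − 72.0) + 9.7 = 19.83
anchor → Form T (Group 2): y = (17.9/6.5)(19.83 − 9.6) + 79.5 = 107.7

107.7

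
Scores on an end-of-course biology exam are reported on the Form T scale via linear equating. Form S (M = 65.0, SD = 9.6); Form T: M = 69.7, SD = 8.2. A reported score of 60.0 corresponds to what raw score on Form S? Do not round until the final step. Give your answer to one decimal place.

53.6

Invert y = (SD_Y/SD_X)(x − M_X) + M_Y:
x = (SD_X/SD_Y)(y − M_Y) + M_X = (9.6/8.2)(60.0 − 69.7) + 65.0
x = 1.170732 × -9.700 + 65.0 = 53.6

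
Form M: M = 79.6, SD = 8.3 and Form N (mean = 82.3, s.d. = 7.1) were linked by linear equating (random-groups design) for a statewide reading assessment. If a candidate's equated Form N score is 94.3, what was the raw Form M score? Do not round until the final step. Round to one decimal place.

93.6

Invert y = (SD_Y/SD_X)(x − M_X) + M_Y:
x = (SD_X/SD_Y)(y − M_Y) + M_X = (8.3/7.1)(94.3 − 82.3) + 79.6
x = 1.169014 × 12.000 + 79.6 = 93.6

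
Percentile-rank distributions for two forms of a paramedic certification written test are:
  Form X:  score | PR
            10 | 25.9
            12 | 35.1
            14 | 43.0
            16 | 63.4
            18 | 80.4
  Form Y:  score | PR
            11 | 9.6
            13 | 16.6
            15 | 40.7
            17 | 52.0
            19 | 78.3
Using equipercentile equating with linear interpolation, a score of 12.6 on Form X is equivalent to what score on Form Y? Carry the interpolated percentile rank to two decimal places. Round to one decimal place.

PR of 12.6 on Form X: 35.1 + (12.6 − 12)/(14 − 12) × (43.0 − 35.1) = 37.47
On Form Y, PR 37.47 falls between score 13 (PR 16.6) and 15 (PR 40.7).
Interpolate: 13 + (37.47 − 16.6)/(40.7 − 16.6) × (15 − 13) = 14.7

14.7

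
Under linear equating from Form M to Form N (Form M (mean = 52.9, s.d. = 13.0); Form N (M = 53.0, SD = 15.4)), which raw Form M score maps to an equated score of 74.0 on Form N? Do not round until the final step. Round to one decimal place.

70.6

Invert y = (SD_Y/SD_X)(x − M_X) + M_Y:
x = (SD_X/SD_Y)(y − M_Y) + M_X = (13.0/15.4)(74.0 − 53.0) + 52.9
x = 0.844156 × 21.000 + 52.9 = 70.6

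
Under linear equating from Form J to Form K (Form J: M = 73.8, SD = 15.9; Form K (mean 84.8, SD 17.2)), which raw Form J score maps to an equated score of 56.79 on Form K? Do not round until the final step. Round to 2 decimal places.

Invert y = (SD_Y/SD_X)(x − M_X) + M_Y:
x = (SD_X/SD_Y)(y − M_Y) + M_X = (15.9/17.2)(56.79 − 84.8) + 73.8
x = 0.924419 × -28.010 + 73.8 = 47.91

47.91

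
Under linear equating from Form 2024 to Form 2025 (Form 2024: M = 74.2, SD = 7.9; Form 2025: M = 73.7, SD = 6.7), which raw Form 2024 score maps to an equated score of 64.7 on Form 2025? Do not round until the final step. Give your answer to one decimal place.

63.6

Invert y = (SD_Y/SD_X)(x − M_X) + M_Y:
x = (SD_X/SD_Y)(y − M_Y) + M_X = (7.9/6.7)(64.7 − 73.7) + 74.2
x = 1.179104 × -9.000 + 74.2 = 63.6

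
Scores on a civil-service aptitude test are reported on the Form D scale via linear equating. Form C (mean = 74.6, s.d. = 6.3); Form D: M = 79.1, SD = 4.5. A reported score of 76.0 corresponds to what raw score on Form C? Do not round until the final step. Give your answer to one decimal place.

70.3

Invert y = (SD_Y/SD_X)(x − M_X) + M_Y:
x = (SD_X/SD_Y)(y − M_Y) + M_X = (6.3/4.5)(76.0 − 79.1) + 74.6
x = 1.400000 × -3.100 + 74.6 = 70.3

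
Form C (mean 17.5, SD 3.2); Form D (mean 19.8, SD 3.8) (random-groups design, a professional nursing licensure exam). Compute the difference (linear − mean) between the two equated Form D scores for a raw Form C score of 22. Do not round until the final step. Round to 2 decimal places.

0.84

Mean-equated: 22 + (19.8 − 17.5) = 24.30
Linear-equated: (3.8/3.2)(22 − 17.5) + 19.8 = 25.144
Difference = 25.144 − 24.30 = 0.84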